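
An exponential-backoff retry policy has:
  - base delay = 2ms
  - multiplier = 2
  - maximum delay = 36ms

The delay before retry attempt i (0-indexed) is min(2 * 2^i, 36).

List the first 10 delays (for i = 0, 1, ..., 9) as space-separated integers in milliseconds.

Computing each delay:
  i=0: min(2*2^0, 36) = 2
  i=1: min(2*2^1, 36) = 4
  i=2: min(2*2^2, 36) = 8
  i=3: min(2*2^3, 36) = 16
  i=4: min(2*2^4, 36) = 32
  i=5: min(2*2^5, 36) = 36
  i=6: min(2*2^6, 36) = 36
  i=7: min(2*2^7, 36) = 36
  i=8: min(2*2^8, 36) = 36
  i=9: min(2*2^9, 36) = 36

Answer: 2 4 8 16 32 36 36 36 36 36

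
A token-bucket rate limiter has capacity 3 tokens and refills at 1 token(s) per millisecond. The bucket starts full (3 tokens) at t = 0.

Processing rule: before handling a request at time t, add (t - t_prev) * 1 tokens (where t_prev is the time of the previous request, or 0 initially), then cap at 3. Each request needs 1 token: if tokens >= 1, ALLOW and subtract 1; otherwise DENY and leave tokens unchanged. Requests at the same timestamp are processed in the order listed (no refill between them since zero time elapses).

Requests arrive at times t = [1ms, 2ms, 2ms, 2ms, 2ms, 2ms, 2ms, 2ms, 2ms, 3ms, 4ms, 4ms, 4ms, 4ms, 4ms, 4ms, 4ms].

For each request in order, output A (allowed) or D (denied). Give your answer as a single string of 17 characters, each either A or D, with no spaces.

Answer: AAAADDDDDAADDDDDD

Derivation:
Simulating step by step:
  req#1 t=1ms: ALLOW
  req#2 t=2ms: ALLOW
  req#3 t=2ms: ALLOW
  req#4 t=2ms: ALLOW
  req#5 t=2ms: DENY
  req#6 t=2ms: DENY
  req#7 t=2ms: DENY
  req#8 t=2ms: DENY
  req#9 t=2ms: DENY
  req#10 t=3ms: ALLOW
  req#11 t=4ms: ALLOW
  req#12 t=4ms: DENY
  req#13 t=4ms: DENY
  req#14 t=4ms: DENY
  req#15 t=4ms: DENY
  req#16 t=4ms: DENY
  req#17 t=4ms: DENY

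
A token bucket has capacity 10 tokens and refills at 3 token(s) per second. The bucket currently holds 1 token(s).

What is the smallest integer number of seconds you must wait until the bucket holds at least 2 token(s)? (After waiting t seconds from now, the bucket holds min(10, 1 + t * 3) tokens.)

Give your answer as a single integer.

Need 1 + t * 3 >= 2, so t >= 1/3.
Smallest integer t = ceil(1/3) = 1.

Answer: 1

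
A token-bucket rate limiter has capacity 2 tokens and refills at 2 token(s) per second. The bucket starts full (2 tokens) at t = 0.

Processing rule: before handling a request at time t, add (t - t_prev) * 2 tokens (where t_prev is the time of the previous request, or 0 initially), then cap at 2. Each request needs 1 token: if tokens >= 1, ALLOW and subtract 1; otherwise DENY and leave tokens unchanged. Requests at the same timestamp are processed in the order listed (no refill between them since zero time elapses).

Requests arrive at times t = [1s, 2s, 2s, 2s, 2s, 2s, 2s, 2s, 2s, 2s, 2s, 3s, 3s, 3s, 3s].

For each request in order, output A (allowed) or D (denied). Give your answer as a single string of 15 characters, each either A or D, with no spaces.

Simulating step by step:
  req#1 t=1s: ALLOW
  req#2 t=2s: ALLOW
  req#3 t=2s: ALLOW
  req#4 t=2s: DENY
  req#5 t=2s: DENY
  req#6 t=2s: DENY
  req#7 t=2s: DENY
  req#8 t=2s: DENY
  req#9 t=2s: DENY
  req#10 t=2s: DENY
  req#11 t=2s: DENY
  req#12 t=3s: ALLOW
  req#13 t=3s: ALLOW
  req#14 t=3s: DENY
  req#15 t=3s: DENY

Answer: AAADDDDDDDDAADD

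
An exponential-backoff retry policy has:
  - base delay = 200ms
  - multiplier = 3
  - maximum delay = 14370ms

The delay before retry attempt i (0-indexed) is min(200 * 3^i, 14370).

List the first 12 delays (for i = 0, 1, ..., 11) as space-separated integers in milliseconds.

Computing each delay:
  i=0: min(200*3^0, 14370) = 200
  i=1: min(200*3^1, 14370) = 600
  i=2: min(200*3^2, 14370) = 1800
  i=3: min(200*3^3, 14370) = 5400
  i=4: min(200*3^4, 14370) = 14370
  i=5: min(200*3^5, 14370) = 14370
  i=6: min(200*3^6, 14370) = 14370
  i=7: min(200*3^7, 14370) = 14370
  i=8: min(200*3^8, 14370) = 14370
  i=9: min(200*3^9, 14370) = 14370
  i=10: min(200*3^10, 14370) = 14370
  i=11: min(200*3^11, 14370) = 14370

Answer: 200 600 1800 5400 14370 14370 14370 14370 14370 14370 14370 14370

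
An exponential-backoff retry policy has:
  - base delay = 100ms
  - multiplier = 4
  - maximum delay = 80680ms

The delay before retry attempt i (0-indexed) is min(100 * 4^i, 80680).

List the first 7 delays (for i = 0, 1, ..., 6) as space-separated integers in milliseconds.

Computing each delay:
  i=0: min(100*4^0, 80680) = 100
  i=1: min(100*4^1, 80680) = 400
  i=2: min(100*4^2, 80680) = 1600
  i=3: min(100*4^3, 80680) = 6400
  i=4: min(100*4^4, 80680) = 25600
  i=5: min(100*4^5, 80680) = 80680
  i=6: min(100*4^6, 80680) = 80680

Answer: 100 400 1600 6400 25600 80680 80680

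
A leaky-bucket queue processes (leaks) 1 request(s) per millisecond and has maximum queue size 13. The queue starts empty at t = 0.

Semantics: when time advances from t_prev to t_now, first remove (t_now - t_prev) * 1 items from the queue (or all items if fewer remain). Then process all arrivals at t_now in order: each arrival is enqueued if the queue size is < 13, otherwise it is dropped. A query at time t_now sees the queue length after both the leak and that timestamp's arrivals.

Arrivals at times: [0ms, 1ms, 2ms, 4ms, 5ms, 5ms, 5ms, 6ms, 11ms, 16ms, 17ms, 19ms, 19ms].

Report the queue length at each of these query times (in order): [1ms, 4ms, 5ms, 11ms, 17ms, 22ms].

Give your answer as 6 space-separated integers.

Queue lengths at query times:
  query t=1ms: backlog = 1
  query t=4ms: backlog = 1
  query t=5ms: backlog = 3
  query t=11ms: backlog = 1
  query t=17ms: backlog = 1
  query t=22ms: backlog = 0

Answer: 1 1 3 1 1 0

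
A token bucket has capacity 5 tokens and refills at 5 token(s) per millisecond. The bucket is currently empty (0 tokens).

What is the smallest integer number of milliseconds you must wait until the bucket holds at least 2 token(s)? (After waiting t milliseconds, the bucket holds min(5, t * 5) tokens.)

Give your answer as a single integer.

Answer: 1

Derivation:
Need t * 5 >= 2, so t >= 2/5.
Smallest integer t = ceil(2/5) = 1.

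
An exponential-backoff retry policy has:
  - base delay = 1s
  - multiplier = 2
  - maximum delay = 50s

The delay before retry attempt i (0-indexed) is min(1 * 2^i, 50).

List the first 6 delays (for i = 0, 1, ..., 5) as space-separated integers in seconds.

Answer: 1 2 4 8 16 32

Derivation:
Computing each delay:
  i=0: min(1*2^0, 50) = 1
  i=1: min(1*2^1, 50) = 2
  i=2: min(1*2^2, 50) = 4
  i=3: min(1*2^3, 50) = 8
  i=4: min(1*2^4, 50) = 16
  i=5: min(1*2^5, 50) = 32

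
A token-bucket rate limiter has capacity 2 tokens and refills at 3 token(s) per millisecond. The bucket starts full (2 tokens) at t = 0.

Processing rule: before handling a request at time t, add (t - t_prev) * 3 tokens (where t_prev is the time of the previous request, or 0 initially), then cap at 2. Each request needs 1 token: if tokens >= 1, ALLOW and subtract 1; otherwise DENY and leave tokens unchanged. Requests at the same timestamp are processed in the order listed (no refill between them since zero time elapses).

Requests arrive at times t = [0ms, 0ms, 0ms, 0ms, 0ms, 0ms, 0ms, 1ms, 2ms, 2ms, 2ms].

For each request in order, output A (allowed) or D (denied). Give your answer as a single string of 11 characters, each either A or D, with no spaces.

Simulating step by step:
  req#1 t=0ms: ALLOW
  req#2 t=0ms: ALLOW
  req#3 t=0ms: DENY
  req#4 t=0ms: DENY
  req#5 t=0ms: DENY
  req#6 t=0ms: DENY
  req#7 t=0ms: DENY
  req#8 t=1ms: ALLOW
  req#9 t=2ms: ALLOW
  req#10 t=2ms: ALLOW
  req#11 t=2ms: DENY

Answer: AADDDDDAAAD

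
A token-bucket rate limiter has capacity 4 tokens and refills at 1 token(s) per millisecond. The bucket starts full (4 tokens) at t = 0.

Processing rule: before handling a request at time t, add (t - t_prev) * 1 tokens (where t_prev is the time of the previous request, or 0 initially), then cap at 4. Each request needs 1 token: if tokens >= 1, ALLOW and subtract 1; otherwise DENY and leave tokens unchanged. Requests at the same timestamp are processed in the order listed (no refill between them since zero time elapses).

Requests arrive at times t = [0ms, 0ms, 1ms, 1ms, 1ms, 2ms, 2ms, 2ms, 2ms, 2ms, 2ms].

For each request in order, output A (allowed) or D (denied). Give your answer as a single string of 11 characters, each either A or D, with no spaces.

Answer: AAAAAADDDDD

Derivation:
Simulating step by step:
  req#1 t=0ms: ALLOW
  req#2 t=0ms: ALLOW
  req#3 t=1ms: ALLOW
  req#4 t=1ms: ALLOW
  req#5 t=1ms: ALLOW
  req#6 t=2ms: ALLOW
  req#7 t=2ms: DENY
  req#8 t=2ms: DENY
  req#9 t=2ms: DENY
  req#10 t=2ms: DENY
  req#11 t=2ms: DENY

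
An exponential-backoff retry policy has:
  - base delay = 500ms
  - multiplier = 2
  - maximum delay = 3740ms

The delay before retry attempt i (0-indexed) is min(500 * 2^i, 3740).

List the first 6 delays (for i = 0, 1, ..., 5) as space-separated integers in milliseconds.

Computing each delay:
  i=0: min(500*2^0, 3740) = 500
  i=1: min(500*2^1, 3740) = 1000
  i=2: min(500*2^2, 3740) = 2000
  i=3: min(500*2^3, 3740) = 3740
  i=4: min(500*2^4, 3740) = 3740
  i=5: min(500*2^5, 3740) = 3740

Answer: 500 1000 2000 3740 3740 3740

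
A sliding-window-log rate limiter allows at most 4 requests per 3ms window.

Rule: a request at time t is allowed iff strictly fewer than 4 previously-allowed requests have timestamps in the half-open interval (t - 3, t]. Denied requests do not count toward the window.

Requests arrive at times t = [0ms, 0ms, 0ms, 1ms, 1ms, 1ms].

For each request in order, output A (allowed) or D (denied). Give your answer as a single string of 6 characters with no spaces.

Answer: AAAADD

Derivation:
Tracking allowed requests in the window:
  req#1 t=0ms: ALLOW
  req#2 t=0ms: ALLOW
  req#3 t=0ms: ALLOW
  req#4 t=1ms: ALLOW
  req#5 t=1ms: DENY
  req#6 t=1ms: DENY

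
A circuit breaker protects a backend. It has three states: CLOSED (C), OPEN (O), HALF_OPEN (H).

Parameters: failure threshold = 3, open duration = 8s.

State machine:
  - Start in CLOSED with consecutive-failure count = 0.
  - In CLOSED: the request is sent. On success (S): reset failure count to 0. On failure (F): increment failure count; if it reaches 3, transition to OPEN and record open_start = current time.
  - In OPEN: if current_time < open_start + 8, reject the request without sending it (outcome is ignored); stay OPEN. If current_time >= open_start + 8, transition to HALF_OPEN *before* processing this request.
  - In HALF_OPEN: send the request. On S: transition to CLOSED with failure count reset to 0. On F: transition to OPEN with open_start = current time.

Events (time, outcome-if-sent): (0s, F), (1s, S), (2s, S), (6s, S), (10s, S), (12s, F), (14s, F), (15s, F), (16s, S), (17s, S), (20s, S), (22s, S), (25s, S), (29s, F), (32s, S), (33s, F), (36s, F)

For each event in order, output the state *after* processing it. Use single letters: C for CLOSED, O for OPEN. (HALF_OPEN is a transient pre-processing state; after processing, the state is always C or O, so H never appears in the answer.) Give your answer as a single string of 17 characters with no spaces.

Answer: CCCCCCCOOOOOCCCCC

Derivation:
State after each event:
  event#1 t=0s outcome=F: state=CLOSED
  event#2 t=1s outcome=S: state=CLOSED
  event#3 t=2s outcome=S: state=CLOSED
  event#4 t=6s outcome=S: state=CLOSED
  event#5 t=10s outcome=S: state=CLOSED
  event#6 t=12s outcome=F: state=CLOSED
  event#7 t=14s outcome=F: state=CLOSED
  event#8 t=15s outcome=F: state=OPEN
  event#9 t=16s outcome=S: state=OPEN
  event#10 t=17s outcome=S: state=OPEN
  event#11 t=20s outcome=S: state=OPEN
  event#12 t=22s outcome=S: state=OPEN
  event#13 t=25s outcome=S: state=CLOSED
  event#14 t=29s outcome=F: state=CLOSED
  event#15 t=32s outcome=S: state=CLOSED
  event#16 t=33s outcome=F: state=CLOSED
  event#17 t=36s outcome=F: state=CLOSED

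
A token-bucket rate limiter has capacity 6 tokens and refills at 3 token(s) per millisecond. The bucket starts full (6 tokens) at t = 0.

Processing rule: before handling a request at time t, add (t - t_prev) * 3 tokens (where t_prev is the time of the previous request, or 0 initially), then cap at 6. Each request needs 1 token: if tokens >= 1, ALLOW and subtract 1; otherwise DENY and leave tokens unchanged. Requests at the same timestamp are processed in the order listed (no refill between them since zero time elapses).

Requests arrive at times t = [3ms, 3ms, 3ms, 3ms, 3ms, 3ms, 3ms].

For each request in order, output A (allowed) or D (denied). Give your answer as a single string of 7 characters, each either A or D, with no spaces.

Simulating step by step:
  req#1 t=3ms: ALLOW
  req#2 t=3ms: ALLOW
  req#3 t=3ms: ALLOW
  req#4 t=3ms: ALLOW
  req#5 t=3ms: ALLOW
  req#6 t=3ms: ALLOW
  req#7 t=3ms: DENY

Answer: AAAAAAD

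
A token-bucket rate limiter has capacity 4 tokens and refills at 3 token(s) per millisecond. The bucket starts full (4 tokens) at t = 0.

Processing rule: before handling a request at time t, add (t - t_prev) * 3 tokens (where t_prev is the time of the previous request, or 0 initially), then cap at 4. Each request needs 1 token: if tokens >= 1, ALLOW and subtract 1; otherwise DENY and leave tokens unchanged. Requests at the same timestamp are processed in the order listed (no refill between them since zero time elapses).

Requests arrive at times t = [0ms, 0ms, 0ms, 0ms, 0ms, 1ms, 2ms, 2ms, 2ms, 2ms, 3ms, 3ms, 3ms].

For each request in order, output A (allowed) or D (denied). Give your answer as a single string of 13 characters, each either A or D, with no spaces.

Simulating step by step:
  req#1 t=0ms: ALLOW
  req#2 t=0ms: ALLOW
  req#3 t=0ms: ALLOW
  req#4 t=0ms: ALLOW
  req#5 t=0ms: DENY
  req#6 t=1ms: ALLOW
  req#7 t=2ms: ALLOW
  req#8 t=2ms: ALLOW
  req#9 t=2ms: ALLOW
  req#10 t=2ms: ALLOW
  req#11 t=3ms: ALLOW
  req#12 t=3ms: ALLOW
  req#13 t=3ms: ALLOW

Answer: AAAADAAAAAAAA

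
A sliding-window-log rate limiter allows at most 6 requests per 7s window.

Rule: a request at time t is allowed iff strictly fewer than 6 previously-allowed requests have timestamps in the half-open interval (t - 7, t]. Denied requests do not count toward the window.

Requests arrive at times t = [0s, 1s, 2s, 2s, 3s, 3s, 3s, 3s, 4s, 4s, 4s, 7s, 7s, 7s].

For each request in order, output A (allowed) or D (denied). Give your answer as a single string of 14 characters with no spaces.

Tracking allowed requests in the window:
  req#1 t=0s: ALLOW
  req#2 t=1s: ALLOW
  req#3 t=2s: ALLOW
  req#4 t=2s: ALLOW
  req#5 t=3s: ALLOW
  req#6 t=3s: ALLOW
  req#7 t=3s: DENY
  req#8 t=3s: DENY
  req#9 t=4s: DENY
  req#10 t=4s: DENY
  req#11 t=4s: DENY
  req#12 t=7s: ALLOW
  req#13 t=7s: DENY
  req#14 t=7s: DENY

Answer: AAAAAADDDDDADD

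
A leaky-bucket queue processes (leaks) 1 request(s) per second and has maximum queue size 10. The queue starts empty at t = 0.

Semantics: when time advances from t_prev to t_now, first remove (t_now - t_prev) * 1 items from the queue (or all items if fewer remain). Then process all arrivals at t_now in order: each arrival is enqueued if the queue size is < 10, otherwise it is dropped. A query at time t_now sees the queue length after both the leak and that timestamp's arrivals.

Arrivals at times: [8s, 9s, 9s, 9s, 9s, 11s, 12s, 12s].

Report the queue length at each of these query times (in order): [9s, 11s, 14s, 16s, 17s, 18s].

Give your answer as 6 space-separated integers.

Queue lengths at query times:
  query t=9s: backlog = 4
  query t=11s: backlog = 3
  query t=14s: backlog = 2
  query t=16s: backlog = 0
  query t=17s: backlog = 0
  query t=18s: backlog = 0

Answer: 4 3 2 0 0 0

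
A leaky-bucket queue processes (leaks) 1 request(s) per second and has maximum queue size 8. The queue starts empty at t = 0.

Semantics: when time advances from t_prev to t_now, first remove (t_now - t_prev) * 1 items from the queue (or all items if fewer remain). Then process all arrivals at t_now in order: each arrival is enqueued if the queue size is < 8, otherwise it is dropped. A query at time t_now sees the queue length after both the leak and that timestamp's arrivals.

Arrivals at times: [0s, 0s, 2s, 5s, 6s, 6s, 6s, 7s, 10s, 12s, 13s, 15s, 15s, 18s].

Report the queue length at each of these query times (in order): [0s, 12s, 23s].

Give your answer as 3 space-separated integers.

Queue lengths at query times:
  query t=0s: backlog = 2
  query t=12s: backlog = 1
  query t=23s: backlog = 0

Answer: 2 1 0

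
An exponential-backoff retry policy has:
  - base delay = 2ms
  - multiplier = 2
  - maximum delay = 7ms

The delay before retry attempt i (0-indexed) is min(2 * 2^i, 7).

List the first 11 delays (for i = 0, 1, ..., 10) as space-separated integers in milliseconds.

Computing each delay:
  i=0: min(2*2^0, 7) = 2
  i=1: min(2*2^1, 7) = 4
  i=2: min(2*2^2, 7) = 7
  i=3: min(2*2^3, 7) = 7
  i=4: min(2*2^4, 7) = 7
  i=5: min(2*2^5, 7) = 7
  i=6: min(2*2^6, 7) = 7
  i=7: min(2*2^7, 7) = 7
  i=8: min(2*2^8, 7) = 7
  i=9: min(2*2^9, 7) = 7
  i=10: min(2*2^10, 7) = 7

Answer: 2 4 7 7 7 7 7 7 7 7 7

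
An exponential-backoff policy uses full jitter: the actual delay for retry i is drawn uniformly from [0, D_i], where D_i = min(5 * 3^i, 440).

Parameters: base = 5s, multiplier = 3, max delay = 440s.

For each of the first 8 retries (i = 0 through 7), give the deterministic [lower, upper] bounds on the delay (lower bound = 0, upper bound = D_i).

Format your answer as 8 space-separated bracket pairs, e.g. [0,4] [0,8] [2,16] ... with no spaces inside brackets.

Computing bounds per retry:
  i=0: D_i=min(5*3^0,440)=5, bounds=[0,5]
  i=1: D_i=min(5*3^1,440)=15, bounds=[0,15]
  i=2: D_i=min(5*3^2,440)=45, bounds=[0,45]
  i=3: D_i=min(5*3^3,440)=135, bounds=[0,135]
  i=4: D_i=min(5*3^4,440)=405, bounds=[0,405]
  i=5: D_i=min(5*3^5,440)=440, bounds=[0,440]
  i=6: D_i=min(5*3^6,440)=440, bounds=[0,440]
  i=7: D_i=min(5*3^7,440)=440, bounds=[0,440]

Answer: [0,5] [0,15] [0,45] [0,135] [0,405] [0,440] [0,440] [0,440]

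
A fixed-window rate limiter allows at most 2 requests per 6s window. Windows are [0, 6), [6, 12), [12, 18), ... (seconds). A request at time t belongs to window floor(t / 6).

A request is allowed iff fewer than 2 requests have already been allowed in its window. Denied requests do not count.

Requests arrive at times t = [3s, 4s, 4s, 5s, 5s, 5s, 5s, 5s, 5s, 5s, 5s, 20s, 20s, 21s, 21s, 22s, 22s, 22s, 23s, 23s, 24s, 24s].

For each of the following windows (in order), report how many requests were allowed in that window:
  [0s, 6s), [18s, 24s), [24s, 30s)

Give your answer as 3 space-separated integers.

Processing requests:
  req#1 t=3s (window 0): ALLOW
  req#2 t=4s (window 0): ALLOW
  req#3 t=4s (window 0): DENY
  req#4 t=5s (window 0): DENY
  req#5 t=5s (window 0): DENY
  req#6 t=5s (window 0): DENY
  req#7 t=5s (window 0): DENY
  req#8 t=5s (window 0): DENY
  req#9 t=5s (window 0): DENY
  req#10 t=5s (window 0): DENY
  req#11 t=5s (window 0): DENY
  req#12 t=20s (window 3): ALLOW
  req#13 t=20s (window 3): ALLOW
  req#14 t=21s (window 3): DENY
  req#15 t=21s (window 3): DENY
  req#16 t=22s (window 3): DENY
  req#17 t=22s (window 3): DENY
  req#18 t=22s (window 3): DENY
  req#19 t=23s (window 3): DENY
  req#20 t=23s (window 3): DENY
  req#21 t=24s (window 4): ALLOW
  req#22 t=24s (window 4): ALLOW

Allowed counts by window: 2 2 2

Answer: 2 2 2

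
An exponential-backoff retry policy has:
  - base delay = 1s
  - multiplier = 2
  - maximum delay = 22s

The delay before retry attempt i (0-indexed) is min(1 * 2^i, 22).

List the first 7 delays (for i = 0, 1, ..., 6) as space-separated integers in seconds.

Computing each delay:
  i=0: min(1*2^0, 22) = 1
  i=1: min(1*2^1, 22) = 2
  i=2: min(1*2^2, 22) = 4
  i=3: min(1*2^3, 22) = 8
  i=4: min(1*2^4, 22) = 16
  i=5: min(1*2^5, 22) = 22
  i=6: min(1*2^6, 22) = 22

Answer: 1 2 4 8 16 22 22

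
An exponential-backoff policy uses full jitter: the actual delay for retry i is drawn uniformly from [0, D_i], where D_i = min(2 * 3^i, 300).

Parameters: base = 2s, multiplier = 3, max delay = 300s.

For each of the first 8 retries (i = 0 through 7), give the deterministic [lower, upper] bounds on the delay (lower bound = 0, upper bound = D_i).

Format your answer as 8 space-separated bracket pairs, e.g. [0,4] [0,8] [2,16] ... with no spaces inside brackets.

Computing bounds per retry:
  i=0: D_i=min(2*3^0,300)=2, bounds=[0,2]
  i=1: D_i=min(2*3^1,300)=6, bounds=[0,6]
  i=2: D_i=min(2*3^2,300)=18, bounds=[0,18]
  i=3: D_i=min(2*3^3,300)=54, bounds=[0,54]
  i=4: D_i=min(2*3^4,300)=162, bounds=[0,162]
  i=5: D_i=min(2*3^5,300)=300, bounds=[0,300]
  i=6: D_i=min(2*3^6,300)=300, bounds=[0,300]
  i=7: D_i=min(2*3^7,300)=300, bounds=[0,300]

Answer: [0,2] [0,6] [0,18] [0,54] [0,162] [0,300] [0,300] [0,300]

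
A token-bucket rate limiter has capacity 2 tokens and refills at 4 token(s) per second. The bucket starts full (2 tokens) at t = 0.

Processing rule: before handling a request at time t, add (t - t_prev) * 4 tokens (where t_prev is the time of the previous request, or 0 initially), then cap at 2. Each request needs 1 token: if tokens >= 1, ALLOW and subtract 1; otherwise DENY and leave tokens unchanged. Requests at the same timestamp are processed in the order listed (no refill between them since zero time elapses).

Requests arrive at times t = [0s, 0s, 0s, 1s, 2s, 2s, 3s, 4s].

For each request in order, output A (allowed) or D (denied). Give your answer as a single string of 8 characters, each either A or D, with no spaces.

Answer: AADAAAAA

Derivation:
Simulating step by step:
  req#1 t=0s: ALLOW
  req#2 t=0s: ALLOW
  req#3 t=0s: DENY
  req#4 t=1s: ALLOW
  req#5 t=2s: ALLOW
  req#6 t=2s: ALLOW
  req#7 t=3s: ALLOW
  req#8 t=4s: ALLOW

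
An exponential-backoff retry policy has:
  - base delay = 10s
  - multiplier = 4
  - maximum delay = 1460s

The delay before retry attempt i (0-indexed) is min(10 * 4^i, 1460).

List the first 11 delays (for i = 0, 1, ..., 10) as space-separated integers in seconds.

Answer: 10 40 160 640 1460 1460 1460 1460 1460 1460 1460

Derivation:
Computing each delay:
  i=0: min(10*4^0, 1460) = 10
  i=1: min(10*4^1, 1460) = 40
  i=2: min(10*4^2, 1460) = 160
  i=3: min(10*4^3, 1460) = 640
  i=4: min(10*4^4, 1460) = 1460
  i=5: min(10*4^5, 1460) = 1460
  i=6: min(10*4^6, 1460) = 1460
  i=7: min(10*4^7, 1460) = 1460
  i=8: min(10*4^8, 1460) = 1460
  i=9: min(10*4^9, 1460) = 1460
  i=10: min(10*4^10, 1460) = 1460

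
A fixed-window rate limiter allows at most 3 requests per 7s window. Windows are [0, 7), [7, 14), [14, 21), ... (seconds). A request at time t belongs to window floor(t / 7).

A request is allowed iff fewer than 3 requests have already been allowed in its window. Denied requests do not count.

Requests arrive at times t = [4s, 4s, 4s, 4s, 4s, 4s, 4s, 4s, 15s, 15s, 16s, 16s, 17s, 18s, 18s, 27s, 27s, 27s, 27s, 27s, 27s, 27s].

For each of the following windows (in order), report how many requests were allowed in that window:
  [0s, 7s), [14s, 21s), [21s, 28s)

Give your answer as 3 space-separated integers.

Answer: 3 3 3

Derivation:
Processing requests:
  req#1 t=4s (window 0): ALLOW
  req#2 t=4s (window 0): ALLOW
  req#3 t=4s (window 0): ALLOW
  req#4 t=4s (window 0): DENY
  req#5 t=4s (window 0): DENY
  req#6 t=4s (window 0): DENY
  req#7 t=4s (window 0): DENY
  req#8 t=4s (window 0): DENY
  req#9 t=15s (window 2): ALLOW
  req#10 t=15s (window 2): ALLOW
  req#11 t=16s (window 2): ALLOW
  req#12 t=16s (window 2): DENY
  req#13 t=17s (window 2): DENY
  req#14 t=18s (window 2): DENY
  req#15 t=18s (window 2): DENY
  req#16 t=27s (window 3): ALLOW
  req#17 t=27s (window 3): ALLOW
  req#18 t=27s (window 3): ALLOW
  req#19 t=27s (window 3): DENY
  req#20 t=27s (window 3): DENY
  req#21 t=27s (window 3): DENY
  req#22 t=27s (window 3): DENY

Allowed counts by window: 3 3 3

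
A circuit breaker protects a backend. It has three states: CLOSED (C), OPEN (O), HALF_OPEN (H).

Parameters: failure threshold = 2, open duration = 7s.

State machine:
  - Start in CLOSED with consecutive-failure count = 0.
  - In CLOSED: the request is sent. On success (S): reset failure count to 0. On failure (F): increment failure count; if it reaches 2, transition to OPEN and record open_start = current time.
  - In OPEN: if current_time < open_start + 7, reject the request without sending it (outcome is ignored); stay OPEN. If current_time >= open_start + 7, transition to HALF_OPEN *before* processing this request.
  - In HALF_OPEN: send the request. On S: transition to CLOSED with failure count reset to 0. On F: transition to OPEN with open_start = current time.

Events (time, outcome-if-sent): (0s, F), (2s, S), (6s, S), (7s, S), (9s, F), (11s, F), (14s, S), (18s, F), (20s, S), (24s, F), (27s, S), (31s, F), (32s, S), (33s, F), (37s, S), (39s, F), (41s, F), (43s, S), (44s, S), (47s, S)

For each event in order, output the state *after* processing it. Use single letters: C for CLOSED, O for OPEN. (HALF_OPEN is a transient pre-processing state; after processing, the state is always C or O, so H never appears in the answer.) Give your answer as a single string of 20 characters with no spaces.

Answer: CCCCCOOOOOCCCCCCOOOO

Derivation:
State after each event:
  event#1 t=0s outcome=F: state=CLOSED
  event#2 t=2s outcome=S: state=CLOSED
  event#3 t=6s outcome=S: state=CLOSED
  event#4 t=7s outcome=S: state=CLOSED
  event#5 t=9s outcome=F: state=CLOSED
  event#6 t=11s outcome=F: state=OPEN
  event#7 t=14s outcome=S: state=OPEN
  event#8 t=18s outcome=F: state=OPEN
  event#9 t=20s outcome=S: state=OPEN
  event#10 t=24s outcome=F: state=OPEN
  event#11 t=27s outcome=S: state=CLOSED
  event#12 t=31s outcome=F: state=CLOSED
  event#13 t=32s outcome=S: state=CLOSED
  event#14 t=33s outcome=F: state=CLOSED
  event#15 t=37s outcome=S: state=CLOSED
  event#16 t=39s outcome=F: state=CLOSED
  event#17 t=41s outcome=F: state=OPEN
  event#18 t=43s outcome=S: state=OPEN
  event#19 t=44s outcome=S: state=OPEN
  event#20 t=47s outcome=S: state=OPEN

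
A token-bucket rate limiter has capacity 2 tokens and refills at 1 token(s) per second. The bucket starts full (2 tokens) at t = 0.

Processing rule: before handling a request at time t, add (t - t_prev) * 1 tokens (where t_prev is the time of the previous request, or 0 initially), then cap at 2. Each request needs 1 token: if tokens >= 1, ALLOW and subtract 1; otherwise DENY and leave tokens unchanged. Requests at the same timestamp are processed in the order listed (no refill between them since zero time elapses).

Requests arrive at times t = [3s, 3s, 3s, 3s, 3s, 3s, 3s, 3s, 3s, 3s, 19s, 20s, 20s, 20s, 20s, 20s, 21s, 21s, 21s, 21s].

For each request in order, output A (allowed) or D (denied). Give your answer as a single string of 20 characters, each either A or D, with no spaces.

Simulating step by step:
  req#1 t=3s: ALLOW
  req#2 t=3s: ALLOW
  req#3 t=3s: DENY
  req#4 t=3s: DENY
  req#5 t=3s: DENY
  req#6 t=3s: DENY
  req#7 t=3s: DENY
  req#8 t=3s: DENY
  req#9 t=3s: DENY
  req#10 t=3s: DENY
  req#11 t=19s: ALLOW
  req#12 t=20s: ALLOW
  req#13 t=20s: ALLOW
  req#14 t=20s: DENY
  req#15 t=20s: DENY
  req#16 t=20s: DENY
  req#17 t=21s: ALLOW
  req#18 t=21s: DENY
  req#19 t=21s: DENY
  req#20 t=21s: DENY

Answer: AADDDDDDDDAAADDDADDD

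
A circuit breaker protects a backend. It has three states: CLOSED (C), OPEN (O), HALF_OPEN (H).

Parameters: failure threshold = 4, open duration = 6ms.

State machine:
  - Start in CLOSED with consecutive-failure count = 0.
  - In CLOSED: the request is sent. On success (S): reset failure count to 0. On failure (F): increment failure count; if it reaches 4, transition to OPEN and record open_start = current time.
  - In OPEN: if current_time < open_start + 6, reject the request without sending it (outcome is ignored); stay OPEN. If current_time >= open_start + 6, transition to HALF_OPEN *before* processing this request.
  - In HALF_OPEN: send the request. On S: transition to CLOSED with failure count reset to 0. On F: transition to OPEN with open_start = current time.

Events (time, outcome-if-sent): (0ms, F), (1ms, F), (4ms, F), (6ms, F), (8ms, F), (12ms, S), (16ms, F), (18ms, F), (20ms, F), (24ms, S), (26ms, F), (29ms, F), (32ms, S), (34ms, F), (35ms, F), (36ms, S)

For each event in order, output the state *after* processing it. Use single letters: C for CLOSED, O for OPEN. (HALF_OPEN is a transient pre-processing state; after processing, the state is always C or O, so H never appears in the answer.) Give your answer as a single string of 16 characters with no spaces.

State after each event:
  event#1 t=0ms outcome=F: state=CLOSED
  event#2 t=1ms outcome=F: state=CLOSED
  event#3 t=4ms outcome=F: state=CLOSED
  event#4 t=6ms outcome=F: state=OPEN
  event#5 t=8ms outcome=F: state=OPEN
  event#6 t=12ms outcome=S: state=CLOSED
  event#7 t=16ms outcome=F: state=CLOSED
  event#8 t=18ms outcome=F: state=CLOSED
  event#9 t=20ms outcome=F: state=CLOSED
  event#10 t=24ms outcome=S: state=CLOSED
  event#11 t=26ms outcome=F: state=CLOSED
  event#12 t=29ms outcome=F: state=CLOSED
  event#13 t=32ms outcome=S: state=CLOSED
  event#14 t=34ms outcome=F: state=CLOSED
  event#15 t=35ms outcome=F: state=CLOSED
  event#16 t=36ms outcome=S: state=CLOSED

Answer: CCCOOCCCCCCCCCCC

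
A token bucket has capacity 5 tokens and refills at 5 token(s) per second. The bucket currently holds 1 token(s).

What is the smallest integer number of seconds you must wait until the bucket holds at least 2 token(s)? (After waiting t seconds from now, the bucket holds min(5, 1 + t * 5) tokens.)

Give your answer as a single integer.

Need 1 + t * 5 >= 2, so t >= 1/5.
Smallest integer t = ceil(1/5) = 1.

Answer: 1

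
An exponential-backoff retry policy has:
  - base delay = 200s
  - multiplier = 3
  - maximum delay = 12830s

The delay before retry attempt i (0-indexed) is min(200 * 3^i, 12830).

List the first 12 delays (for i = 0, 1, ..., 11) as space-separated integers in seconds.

Answer: 200 600 1800 5400 12830 12830 12830 12830 12830 12830 12830 12830

Derivation:
Computing each delay:
  i=0: min(200*3^0, 12830) = 200
  i=1: min(200*3^1, 12830) = 600
  i=2: min(200*3^2, 12830) = 1800
  i=3: min(200*3^3, 12830) = 5400
  i=4: min(200*3^4, 12830) = 12830
  i=5: min(200*3^5, 12830) = 12830
  i=6: min(200*3^6, 12830) = 12830
  i=7: min(200*3^7, 12830) = 12830
  i=8: min(200*3^8, 12830) = 12830
  i=9: min(200*3^9, 12830) = 12830
  i=10: min(200*3^10, 12830) = 12830
  i=11: min(200*3^11, 12830) = 12830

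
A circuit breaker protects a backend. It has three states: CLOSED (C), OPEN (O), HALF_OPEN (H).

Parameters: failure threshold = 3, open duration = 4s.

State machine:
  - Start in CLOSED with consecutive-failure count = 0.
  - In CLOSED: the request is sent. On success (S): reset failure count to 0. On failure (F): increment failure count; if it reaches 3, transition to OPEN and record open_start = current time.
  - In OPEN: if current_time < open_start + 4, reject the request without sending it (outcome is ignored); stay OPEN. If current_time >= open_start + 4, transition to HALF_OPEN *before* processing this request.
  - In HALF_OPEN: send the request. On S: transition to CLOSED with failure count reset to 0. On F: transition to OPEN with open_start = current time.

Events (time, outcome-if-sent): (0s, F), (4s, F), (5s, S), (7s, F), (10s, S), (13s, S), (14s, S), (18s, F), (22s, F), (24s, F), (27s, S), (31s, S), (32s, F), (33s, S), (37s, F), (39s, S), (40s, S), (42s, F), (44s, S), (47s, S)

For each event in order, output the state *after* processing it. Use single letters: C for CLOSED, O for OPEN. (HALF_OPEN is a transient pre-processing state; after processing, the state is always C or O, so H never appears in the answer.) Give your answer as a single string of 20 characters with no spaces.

Answer: CCCCCCCCCOOCCCCCCCCC

Derivation:
State after each event:
  event#1 t=0s outcome=F: state=CLOSED
  event#2 t=4s outcome=F: state=CLOSED
  event#3 t=5s outcome=S: state=CLOSED
  event#4 t=7s outcome=F: state=CLOSED
  event#5 t=10s outcome=S: state=CLOSED
  event#6 t=13s outcome=S: state=CLOSED
  event#7 t=14s outcome=S: state=CLOSED
  event#8 t=18s outcome=F: state=CLOSED
  event#9 t=22s outcome=F: state=CLOSED
  event#10 t=24s outcome=F: state=OPEN
  event#11 t=27s outcome=S: state=OPEN
  event#12 t=31s outcome=S: state=CLOSED
  event#13 t=32s outcome=F: state=CLOSED
  event#14 t=33s outcome=S: state=CLOSED
  event#15 t=37s outcome=F: state=CLOSED
  event#16 t=39s outcome=S: state=CLOSED
  event#17 t=40s outcome=S: state=CLOSED
  event#18 t=42s outcome=F: state=CLOSED
  event#19 t=44s outcome=S: state=CLOSED
  event#20 t=47s outcome=S: state=CLOSED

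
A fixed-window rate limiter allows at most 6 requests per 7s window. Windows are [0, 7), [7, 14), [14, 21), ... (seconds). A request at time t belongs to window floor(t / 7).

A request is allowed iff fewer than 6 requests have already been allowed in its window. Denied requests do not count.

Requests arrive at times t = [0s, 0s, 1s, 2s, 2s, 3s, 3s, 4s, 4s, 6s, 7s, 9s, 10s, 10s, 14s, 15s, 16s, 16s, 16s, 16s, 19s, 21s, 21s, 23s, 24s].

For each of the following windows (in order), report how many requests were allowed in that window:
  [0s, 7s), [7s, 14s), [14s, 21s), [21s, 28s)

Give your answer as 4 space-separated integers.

Answer: 6 4 6 4

Derivation:
Processing requests:
  req#1 t=0s (window 0): ALLOW
  req#2 t=0s (window 0): ALLOW
  req#3 t=1s (window 0): ALLOW
  req#4 t=2s (window 0): ALLOW
  req#5 t=2s (window 0): ALLOW
  req#6 t=3s (window 0): ALLOW
  req#7 t=3s (window 0): DENY
  req#8 t=4s (window 0): DENY
  req#9 t=4s (window 0): DENY
  req#10 t=6s (window 0): DENY
  req#11 t=7s (window 1): ALLOW
  req#12 t=9s (window 1): ALLOW
  req#13 t=10s (window 1): ALLOW
  req#14 t=10s (window 1): ALLOW
  req#15 t=14s (window 2): ALLOW
  req#16 t=15s (window 2): ALLOW
  req#17 t=16s (window 2): ALLOW
  req#18 t=16s (window 2): ALLOW
  req#19 t=16s (window 2): ALLOW
  req#20 t=16s (window 2): ALLOW
  req#21 t=19s (window 2): DENY
  req#22 t=21s (window 3): ALLOW
  req#23 t=21s (window 3): ALLOW
  req#24 t=23s (window 3): ALLOW
  req#25 t=24s (window 3): ALLOW

Allowed counts by window: 6 4 6 4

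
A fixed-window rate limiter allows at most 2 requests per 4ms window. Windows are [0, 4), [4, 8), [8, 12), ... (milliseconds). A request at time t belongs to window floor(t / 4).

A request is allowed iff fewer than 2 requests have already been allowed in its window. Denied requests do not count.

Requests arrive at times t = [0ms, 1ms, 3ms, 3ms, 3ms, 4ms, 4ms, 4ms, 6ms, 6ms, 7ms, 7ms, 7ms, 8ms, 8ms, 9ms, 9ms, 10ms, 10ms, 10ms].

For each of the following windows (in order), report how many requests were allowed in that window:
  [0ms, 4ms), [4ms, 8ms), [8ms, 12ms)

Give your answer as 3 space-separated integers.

Answer: 2 2 2

Derivation:
Processing requests:
  req#1 t=0ms (window 0): ALLOW
  req#2 t=1ms (window 0): ALLOW
  req#3 t=3ms (window 0): DENY
  req#4 t=3ms (window 0): DENY
  req#5 t=3ms (window 0): DENY
  req#6 t=4ms (window 1): ALLOW
  req#7 t=4ms (window 1): ALLOW
  req#8 t=4ms (window 1): DENY
  req#9 t=6ms (window 1): DENY
  req#10 t=6ms (window 1): DENY
  req#11 t=7ms (window 1): DENY
  req#12 t=7ms (window 1): DENY
  req#13 t=7ms (window 1): DENY
  req#14 t=8ms (window 2): ALLOW
  req#15 t=8ms (window 2): ALLOW
  req#16 t=9ms (window 2): DENY
  req#17 t=9ms (window 2): DENY
  req#18 t=10ms (window 2): DENY
  req#19 t=10ms (window 2): DENY
  req#20 t=10ms (window 2): DENY

Allowed counts by window: 2 2 2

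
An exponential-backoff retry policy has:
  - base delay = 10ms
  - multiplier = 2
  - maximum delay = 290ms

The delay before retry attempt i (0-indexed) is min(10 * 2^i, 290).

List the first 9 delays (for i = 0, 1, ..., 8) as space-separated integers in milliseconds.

Computing each delay:
  i=0: min(10*2^0, 290) = 10
  i=1: min(10*2^1, 290) = 20
  i=2: min(10*2^2, 290) = 40
  i=3: min(10*2^3, 290) = 80
  i=4: min(10*2^4, 290) = 160
  i=5: min(10*2^5, 290) = 290
  i=6: min(10*2^6, 290) = 290
  i=7: min(10*2^7, 290) = 290
  i=8: min(10*2^8, 290) = 290

Answer: 10 20 40 80 160 290 290 290 290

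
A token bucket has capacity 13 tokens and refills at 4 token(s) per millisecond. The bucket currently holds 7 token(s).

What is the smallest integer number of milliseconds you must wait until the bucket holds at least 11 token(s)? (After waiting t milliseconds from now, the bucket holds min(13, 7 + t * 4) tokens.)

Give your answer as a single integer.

Need 7 + t * 4 >= 11, so t >= 4/4.
Smallest integer t = ceil(4/4) = 1.

Answer: 1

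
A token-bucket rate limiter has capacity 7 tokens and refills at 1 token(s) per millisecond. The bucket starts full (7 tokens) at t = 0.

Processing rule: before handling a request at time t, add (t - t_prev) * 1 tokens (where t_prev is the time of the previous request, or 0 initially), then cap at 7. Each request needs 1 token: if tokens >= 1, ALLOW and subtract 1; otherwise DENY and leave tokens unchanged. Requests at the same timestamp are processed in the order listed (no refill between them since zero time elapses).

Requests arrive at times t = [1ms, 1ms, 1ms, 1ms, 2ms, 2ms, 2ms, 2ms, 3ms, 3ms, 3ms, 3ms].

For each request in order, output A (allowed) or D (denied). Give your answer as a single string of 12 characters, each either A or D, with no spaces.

Answer: AAAAAAAAADDD

Derivation:
Simulating step by step:
  req#1 t=1ms: ALLOW
  req#2 t=1ms: ALLOW
  req#3 t=1ms: ALLOW
  req#4 t=1ms: ALLOW
  req#5 t=2ms: ALLOW
  req#6 t=2ms: ALLOW
  req#7 t=2ms: ALLOW
  req#8 t=2ms: ALLOW
  req#9 t=3ms: ALLOW
  req#10 t=3ms: DENY
  req#11 t=3ms: DENY
  req#12 t=3ms: DENY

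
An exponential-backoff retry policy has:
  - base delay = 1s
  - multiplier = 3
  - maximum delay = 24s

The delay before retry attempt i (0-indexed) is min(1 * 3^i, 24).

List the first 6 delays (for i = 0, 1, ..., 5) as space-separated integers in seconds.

Computing each delay:
  i=0: min(1*3^0, 24) = 1
  i=1: min(1*3^1, 24) = 3
  i=2: min(1*3^2, 24) = 9
  i=3: min(1*3^3, 24) = 24
  i=4: min(1*3^4, 24) = 24
  i=5: min(1*3^5, 24) = 24

Answer: 1 3 9 24 24 24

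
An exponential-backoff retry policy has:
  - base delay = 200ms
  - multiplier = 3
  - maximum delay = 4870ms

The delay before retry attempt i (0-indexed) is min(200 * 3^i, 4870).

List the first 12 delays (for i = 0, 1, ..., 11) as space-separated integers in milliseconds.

Answer: 200 600 1800 4870 4870 4870 4870 4870 4870 4870 4870 4870

Derivation:
Computing each delay:
  i=0: min(200*3^0, 4870) = 200
  i=1: min(200*3^1, 4870) = 600
  i=2: min(200*3^2, 4870) = 1800
  i=3: min(200*3^3, 4870) = 4870
  i=4: min(200*3^4, 4870) = 4870
  i=5: min(200*3^5, 4870) = 4870
  i=6: min(200*3^6, 4870) = 4870
  i=7: min(200*3^7, 4870) = 4870
  i=8: min(200*3^8, 4870) = 4870
  i=9: min(200*3^9, 4870) = 4870
  i=10: min(200*3^10, 4870) = 4870
  i=11: min(200*3^11, 4870) = 4870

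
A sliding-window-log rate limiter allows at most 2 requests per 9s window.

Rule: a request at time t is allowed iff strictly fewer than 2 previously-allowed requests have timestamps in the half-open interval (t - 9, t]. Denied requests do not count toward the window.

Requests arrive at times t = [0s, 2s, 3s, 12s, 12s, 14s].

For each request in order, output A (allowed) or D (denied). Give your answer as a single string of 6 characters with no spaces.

Answer: AADAAD

Derivation:
Tracking allowed requests in the window:
  req#1 t=0s: ALLOW
  req#2 t=2s: ALLOW
  req#3 t=3s: DENY
  req#4 t=12s: ALLOW
  req#5 t=12s: ALLOW
  req#6 t=14s: DENY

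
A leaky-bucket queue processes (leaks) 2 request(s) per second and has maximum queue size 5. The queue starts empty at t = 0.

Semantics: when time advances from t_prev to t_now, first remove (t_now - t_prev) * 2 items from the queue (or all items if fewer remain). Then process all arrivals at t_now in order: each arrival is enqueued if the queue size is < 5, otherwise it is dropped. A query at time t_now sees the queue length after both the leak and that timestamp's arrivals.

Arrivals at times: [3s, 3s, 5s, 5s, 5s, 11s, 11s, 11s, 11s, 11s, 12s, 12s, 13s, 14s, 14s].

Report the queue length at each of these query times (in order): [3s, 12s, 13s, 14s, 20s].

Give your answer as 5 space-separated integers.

Queue lengths at query times:
  query t=3s: backlog = 2
  query t=12s: backlog = 5
  query t=13s: backlog = 4
  query t=14s: backlog = 4
  query t=20s: backlog = 0

Answer: 2 5 4 4 0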